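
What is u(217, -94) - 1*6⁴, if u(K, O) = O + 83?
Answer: -1307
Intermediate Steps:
u(K, O) = 83 + O
u(217, -94) - 1*6⁴ = (83 - 94) - 1*6⁴ = -11 - 1*1296 = -11 - 1296 = -1307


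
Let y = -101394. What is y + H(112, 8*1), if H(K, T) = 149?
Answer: -101245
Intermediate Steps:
y + H(112, 8*1) = -101394 + 149 = -101245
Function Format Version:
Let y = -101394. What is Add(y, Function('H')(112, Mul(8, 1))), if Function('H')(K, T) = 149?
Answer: -101245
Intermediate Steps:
Add(y, Function('H')(112, Mul(8, 1))) = Add(-101394, 149) = -101245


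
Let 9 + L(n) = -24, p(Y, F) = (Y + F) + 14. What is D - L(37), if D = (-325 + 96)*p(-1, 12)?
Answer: -5692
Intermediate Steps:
p(Y, F) = 14 + F + Y (p(Y, F) = (F + Y) + 14 = 14 + F + Y)
L(n) = -33 (L(n) = -9 - 24 = -33)
D = -5725 (D = (-325 + 96)*(14 + 12 - 1) = -229*25 = -5725)
D - L(37) = -5725 - 1*(-33) = -5725 + 33 = -5692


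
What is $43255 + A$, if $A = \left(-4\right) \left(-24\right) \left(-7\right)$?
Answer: $42583$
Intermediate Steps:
$A = -672$ ($A = 96 \left(-7\right) = -672$)
$43255 + A = 43255 - 672 = 42583$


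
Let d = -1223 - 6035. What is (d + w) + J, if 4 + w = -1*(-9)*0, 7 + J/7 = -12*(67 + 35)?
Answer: -15879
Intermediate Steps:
J = -8617 (J = -49 + 7*(-12*(67 + 35)) = -49 + 7*(-12*102) = -49 + 7*(-1224) = -49 - 8568 = -8617)
d = -7258
w = -4 (w = -4 - 1*(-9)*0 = -4 + 9*0 = -4 + 0 = -4)
(d + w) + J = (-7258 - 4) - 8617 = -7262 - 8617 = -15879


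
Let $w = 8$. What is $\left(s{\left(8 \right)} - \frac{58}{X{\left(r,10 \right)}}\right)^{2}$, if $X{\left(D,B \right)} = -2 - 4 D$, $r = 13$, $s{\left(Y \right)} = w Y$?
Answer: $\frac{3087049}{729} \approx 4234.6$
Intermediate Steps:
$s{\left(Y \right)} = 8 Y$
$\left(s{\left(8 \right)} - \frac{58}{X{\left(r,10 \right)}}\right)^{2} = \left(8 \cdot 8 - \frac{58}{-2 - 52}\right)^{2} = \left(64 - \frac{58}{-2 - 52}\right)^{2} = \left(64 - \frac{58}{-54}\right)^{2} = \left(64 - - \frac{29}{27}\right)^{2} = \left(64 + \frac{29}{27}\right)^{2} = \left(\frac{1757}{27}\right)^{2} = \frac{3087049}{729}$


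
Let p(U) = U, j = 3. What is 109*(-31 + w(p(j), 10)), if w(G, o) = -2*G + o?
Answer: -2943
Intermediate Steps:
w(G, o) = o - 2*G
109*(-31 + w(p(j), 10)) = 109*(-31 + (10 - 2*3)) = 109*(-31 + (10 - 6)) = 109*(-31 + 4) = 109*(-27) = -2943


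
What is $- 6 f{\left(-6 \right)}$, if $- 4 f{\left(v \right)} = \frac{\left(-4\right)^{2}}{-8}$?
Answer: $-3$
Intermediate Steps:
$f{\left(v \right)} = \frac{1}{2}$ ($f{\left(v \right)} = - \frac{\left(-4\right)^{2} \frac{1}{-8}}{4} = - \frac{16 \left(- \frac{1}{8}\right)}{4} = \left(- \frac{1}{4}\right) \left(-2\right) = \frac{1}{2}$)
$- 6 f{\left(-6 \right)} = \left(-6\right) \frac{1}{2} = -3$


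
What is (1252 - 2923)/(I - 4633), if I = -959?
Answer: 557/1864 ≈ 0.29882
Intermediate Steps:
(1252 - 2923)/(I - 4633) = (1252 - 2923)/(-959 - 4633) = -1671/(-5592) = -1671*(-1/5592) = 557/1864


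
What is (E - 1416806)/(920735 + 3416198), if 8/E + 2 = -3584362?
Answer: -1269587105348/3886286628903 ≈ -0.32668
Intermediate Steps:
E = -2/896091 (E = 8/(-2 - 3584362) = 8/(-3584364) = 8*(-1/3584364) = -2/896091 ≈ -2.2319e-6)
(E - 1416806)/(920735 + 3416198) = (-2/896091 - 1416806)/(920735 + 3416198) = -1269587105348/896091/4336933 = -1269587105348/896091*1/4336933 = -1269587105348/3886286628903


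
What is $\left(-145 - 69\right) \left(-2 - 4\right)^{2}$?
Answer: $-7704$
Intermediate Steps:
$\left(-145 - 69\right) \left(-2 - 4\right)^{2} = - 214 \left(-6\right)^{2} = \left(-214\right) 36 = -7704$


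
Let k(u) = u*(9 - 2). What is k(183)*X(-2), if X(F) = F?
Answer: -2562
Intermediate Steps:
k(u) = 7*u (k(u) = u*7 = 7*u)
k(183)*X(-2) = (7*183)*(-2) = 1281*(-2) = -2562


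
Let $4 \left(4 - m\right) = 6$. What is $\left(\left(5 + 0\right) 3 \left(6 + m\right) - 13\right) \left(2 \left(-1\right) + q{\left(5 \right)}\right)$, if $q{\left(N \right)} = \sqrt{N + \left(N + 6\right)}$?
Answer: $229$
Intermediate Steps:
$m = \frac{5}{2}$ ($m = 4 - \frac{3}{2} = \frac{5}{2} \approx 2.5$)
$q{\left(N \right)} = \sqrt{6 + 2 N}$ ($q{\left(N \right)} = \sqrt{N + \left(6 + N\right)} = \sqrt{6 + 2 N}$)
$\left(\left(5 + 0\right) 3 \left(6 + m\right) - 13\right) \left(2 \left(-1\right) + q{\left(5 \right)}\right) = \left(\left(5 + 0\right) 3 \left(6 + \frac{5}{2}\right) - 13\right) \left(2 \left(-1\right) + \sqrt{6 + 2 \cdot 5}\right) = \left(5 \cdot 3 \cdot \frac{17}{2} - 13\right) \left(-2 + \sqrt{6 + 10}\right) = \left(15 \cdot \frac{17}{2} - 13\right) \left(-2 + \sqrt{16}\right) = \left(\frac{255}{2} - 13\right) \left(-2 + 4\right) = \frac{229}{2} \cdot 2 = 229$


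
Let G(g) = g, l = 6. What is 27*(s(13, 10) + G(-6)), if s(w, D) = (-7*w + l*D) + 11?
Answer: -702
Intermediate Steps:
s(w, D) = 11 - 7*w + 6*D (s(w, D) = (-7*w + 6*D) + 11 = 11 - 7*w + 6*D)
27*(s(13, 10) + G(-6)) = 27*((11 - 7*13 + 6*10) - 6) = 27*((11 - 91 + 60) - 6) = 27*(-20 - 6) = 27*(-26) = -702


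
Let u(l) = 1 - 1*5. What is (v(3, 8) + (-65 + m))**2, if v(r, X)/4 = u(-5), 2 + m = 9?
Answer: 5476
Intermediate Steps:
m = 7 (m = -2 + 9 = 7)
u(l) = -4 (u(l) = 1 - 5 = -4)
v(r, X) = -16 (v(r, X) = 4*(-4) = -16)
(v(3, 8) + (-65 + m))**2 = (-16 + (-65 + 7))**2 = (-16 - 58)**2 = (-74)**2 = 5476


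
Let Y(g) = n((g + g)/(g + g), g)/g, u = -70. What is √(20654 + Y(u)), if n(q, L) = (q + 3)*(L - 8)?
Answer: √25306610/35 ≈ 143.73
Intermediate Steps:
n(q, L) = (-8 + L)*(3 + q) (n(q, L) = (3 + q)*(-8 + L) = (-8 + L)*(3 + q))
Y(g) = (-32 + 4*g)/g (Y(g) = (-24 - 8*(g + g)/(g + g) + 3*g + g*((g + g)/(g + g)))/g = (-24 - 8*2*g/(2*g) + 3*g + g*((2*g)/((2*g))))/g = (-24 - 8*2*g*1/(2*g) + 3*g + g*((2*g)*(1/(2*g))))/g = (-24 - 8*1 + 3*g + g*1)/g = (-24 - 8 + 3*g + g)/g = (-32 + 4*g)/g)
√(20654 + Y(u)) = √(20654 + (4 - 32/(-70))) = √(20654 + (4 - 32*(-1/70))) = √(20654 + (4 + 16/35)) = √(20654 + 156/35) = √(723046/35) = √25306610/35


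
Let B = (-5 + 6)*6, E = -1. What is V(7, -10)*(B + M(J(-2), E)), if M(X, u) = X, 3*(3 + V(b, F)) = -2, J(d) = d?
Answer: -44/3 ≈ -14.667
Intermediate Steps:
V(b, F) = -11/3 (V(b, F) = -3 + (1/3)*(-2) = -3 - 2/3 = -11/3)
B = 6 (B = 1*6 = 6)
V(7, -10)*(B + M(J(-2), E)) = -11*(6 - 2)/3 = -11/3*4 = -44/3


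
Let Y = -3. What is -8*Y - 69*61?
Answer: -4185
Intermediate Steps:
-8*Y - 69*61 = -8*(-3) - 69*61 = 24 - 4209 = -4185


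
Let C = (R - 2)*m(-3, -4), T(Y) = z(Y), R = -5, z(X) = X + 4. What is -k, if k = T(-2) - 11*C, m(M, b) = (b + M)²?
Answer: -3775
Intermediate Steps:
z(X) = 4 + X
T(Y) = 4 + Y
m(M, b) = (M + b)²
C = -343 (C = (-5 - 2)*(-3 - 4)² = -7*(-7)² = -7*49 = -343)
k = 3775 (k = (4 - 2) - 11*(-343) = 2 + 3773 = 3775)
-k = -1*3775 = -3775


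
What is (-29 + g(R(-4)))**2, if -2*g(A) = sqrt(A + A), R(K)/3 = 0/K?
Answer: 841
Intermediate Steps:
R(K) = 0 (R(K) = 3*(0/K) = 3*0 = 0)
g(A) = -sqrt(2)*sqrt(A)/2 (g(A) = -sqrt(A + A)/2 = -sqrt(2)*sqrt(A)/2)
(-29 + g(R(-4)))**2 = (-29 - sqrt(2)*sqrt(0)/2)**2 = (-29 - 1/2*sqrt(2)*0)**2 = (-29 + 0)**2 = (-29)**2 = 841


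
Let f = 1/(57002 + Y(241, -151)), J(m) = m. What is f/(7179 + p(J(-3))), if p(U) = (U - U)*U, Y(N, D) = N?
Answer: 1/410947497 ≈ 2.4334e-9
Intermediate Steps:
f = 1/57243 (f = 1/(57002 + 241) = 1/57243 ≈ 1.7469e-5)
p(U) = 0 (p(U) = 0*U = 0)
f/(7179 + p(J(-3))) = 1/(57243*(7179 + 0)) = (1/57243)/7179 = (1/57243)*(1/7179) = 1/410947497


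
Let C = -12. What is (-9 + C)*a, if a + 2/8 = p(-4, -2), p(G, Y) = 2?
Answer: -147/4 ≈ -36.750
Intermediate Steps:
a = 7/4 (a = -¼ + 2 = 7/4 ≈ 1.7500)
(-9 + C)*a = (-9 - 12)*(7/4) = -21*7/4 = -147/4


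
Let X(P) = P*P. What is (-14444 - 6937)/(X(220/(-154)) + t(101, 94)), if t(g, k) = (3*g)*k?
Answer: -1047669/1395718 ≈ -0.75063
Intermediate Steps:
X(P) = P**2
t(g, k) = 3*g*k
(-14444 - 6937)/(X(220/(-154)) + t(101, 94)) = (-14444 - 6937)/((220/(-154))**2 + 3*101*94) = -21381/((220*(-1/154))**2 + 28482) = -21381/((-10/7)**2 + 28482) = -21381/(100/49 + 28482) = -21381/1395718/49 = -21381*49/1395718 = -1047669/1395718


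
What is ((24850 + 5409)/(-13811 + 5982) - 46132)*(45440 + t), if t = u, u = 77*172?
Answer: -21196525063908/7829 ≈ -2.7074e+9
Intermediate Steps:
u = 13244
t = 13244
((24850 + 5409)/(-13811 + 5982) - 46132)*(45440 + t) = ((24850 + 5409)/(-13811 + 5982) - 46132)*(45440 + 13244) = (30259/(-7829) - 46132)*58684 = (30259*(-1/7829) - 46132)*58684 = (-30259/7829 - 46132)*58684 = -361197687/7829*58684 = -21196525063908/7829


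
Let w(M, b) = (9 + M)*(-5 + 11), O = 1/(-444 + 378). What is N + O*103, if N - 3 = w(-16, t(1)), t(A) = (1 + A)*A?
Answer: -2677/66 ≈ -40.561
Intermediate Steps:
t(A) = A*(1 + A)
O = -1/66 (O = 1/(-66) = -1/66 ≈ -0.015152)
w(M, b) = 54 + 6*M (w(M, b) = (9 + M)*6 = 54 + 6*M)
N = -39 (N = 3 + (54 + 6*(-16)) = 3 + (54 - 96) = 3 - 42 = -39)
N + O*103 = -39 - 1/66*103 = -39 - 103/66 = -2677/66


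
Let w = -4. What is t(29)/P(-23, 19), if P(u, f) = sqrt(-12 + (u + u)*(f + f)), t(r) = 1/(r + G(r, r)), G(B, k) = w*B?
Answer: I*sqrt(110)/38280 ≈ 0.00027398*I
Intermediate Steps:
G(B, k) = -4*B
t(r) = -1/(3*r) (t(r) = 1/(r - 4*r) = 1/(-3*r) = -1/(3*r))
P(u, f) = sqrt(-12 + 4*f*u) (P(u, f) = sqrt(-12 + (2*u)*(2*f)) = sqrt(-12 + 4*f*u))
t(29)/P(-23, 19) = (-1/3/29)/((2*sqrt(-3 + 19*(-23)))) = (-1/3*1/29)/((2*sqrt(-3 - 437))) = -(-I*sqrt(110)/440)/87 = -(-1)*I*sqrt(110)/38280 = I*sqrt(110)/38280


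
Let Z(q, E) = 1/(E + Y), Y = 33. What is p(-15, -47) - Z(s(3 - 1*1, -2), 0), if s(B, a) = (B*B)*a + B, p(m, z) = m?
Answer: -496/33 ≈ -15.030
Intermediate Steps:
s(B, a) = B + a*B² (s(B, a) = B²*a + B = a*B² + B = B + a*B²)
Z(q, E) = 1/(33 + E) (Z(q, E) = 1/(E + 33) = 1/(33 + E))
p(-15, -47) - Z(s(3 - 1*1, -2), 0) = -15 - 1/(33 + 0) = -15 - 1/33 = -496/33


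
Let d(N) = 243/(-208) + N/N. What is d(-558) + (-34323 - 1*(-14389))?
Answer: -4146307/208 ≈ -19934.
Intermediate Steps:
d(N) = -35/208 (d(N) = 243*(-1/208) + 1 = -243/208 + 1 = -35/208)
d(-558) + (-34323 - 1*(-14389)) = -35/208 + (-34323 - 1*(-14389)) = -35/208 + (-34323 + 14389) = -35/208 - 19934 = -4146307/208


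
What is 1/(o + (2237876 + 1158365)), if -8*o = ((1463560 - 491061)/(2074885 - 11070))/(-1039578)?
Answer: 17163973360560/58292990050042627459 ≈ 2.9444e-7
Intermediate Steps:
o = 972499/17163973360560 (o = -(1463560 - 491061)/(2074885 - 11070)/(8*(-1039578)) = -972499/2063815*(-1)/(8*1039578) = -972499*(1/2063815)*(-1)/(8*1039578) = -972499*(-1)/(16510520*1039578) = -⅛*(-972499/2145496670070) = 972499/17163973360560 ≈ 5.6659e-8)
1/(o + (2237876 + 1158365)) = 1/(972499/17163973360560 + (2237876 + 1158365)) = 1/(972499/17163973360560 + 3396241) = 1/(58292990050042627459/17163973360560) = 17163973360560/58292990050042627459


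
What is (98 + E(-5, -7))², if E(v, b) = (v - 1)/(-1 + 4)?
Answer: 9216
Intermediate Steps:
E(v, b) = -⅓ + v/3 (E(v, b) = (-1 + v)/3 = (-1 + v)*(⅓) = -⅓ + v/3)
(98 + E(-5, -7))² = (98 + (-⅓ + (⅓)*(-5)))² = (98 + (-⅓ - 5/3))² = (98 - 2)² = 96² = 9216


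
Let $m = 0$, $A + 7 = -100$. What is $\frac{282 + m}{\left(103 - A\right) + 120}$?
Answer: $\frac{47}{55} \approx 0.85455$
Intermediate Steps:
$A = -107$ ($A = -7 - 100 = -107$)
$\frac{282 + m}{\left(103 - A\right) + 120} = \frac{282 + 0}{\left(103 - -107\right) + 120} = \frac{282}{\left(103 + 107\right) + 120} = \frac{282}{210 + 120} = \frac{282}{330} = 282 \cdot \frac{1}{330} = \frac{47}{55}$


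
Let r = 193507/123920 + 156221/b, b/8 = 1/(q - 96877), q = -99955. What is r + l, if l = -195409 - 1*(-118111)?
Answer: -476316109671933/123920 ≈ -3.8437e+9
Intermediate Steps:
b = -1/24604 (b = 8/(-99955 - 96877) = 8/(-196832) = 8*(-1/196832) = -1/24604 ≈ -4.0644e-5)
l = -77298 (l = -195409 + 118111 = -77298)
r = -476306530903773/123920 (r = 193507/123920 + 156221/(-1/24604) = 193507*(1/123920) + 156221*(-24604) = 193507/123920 - 3843661484 = -476306530903773/123920 ≈ -3.8437e+9)
r + l = -476306530903773/123920 - 77298 = -476316109671933/123920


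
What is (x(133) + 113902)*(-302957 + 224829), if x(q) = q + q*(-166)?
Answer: -7184416496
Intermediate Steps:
x(q) = -165*q (x(q) = q - 166*q = -165*q)
(x(133) + 113902)*(-302957 + 224829) = (-165*133 + 113902)*(-302957 + 224829) = (-21945 + 113902)*(-78128) = 91957*(-78128) = -7184416496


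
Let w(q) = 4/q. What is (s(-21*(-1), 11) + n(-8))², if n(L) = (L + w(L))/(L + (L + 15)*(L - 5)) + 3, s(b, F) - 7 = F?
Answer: 17430625/39204 ≈ 444.61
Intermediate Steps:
s(b, F) = 7 + F
n(L) = 3 + (L + 4/L)/(L + (-5 + L)*(15 + L)) (n(L) = (L + 4/L)/(L + (L + 15)*(L - 5)) + 3 = (L + 4/L)/(L + (15 + L)*(-5 + L)) + 3 = (L + 4/L)/(L + (-5 + L)*(15 + L)) + 3 = 3 + (L + 4/L)/(L + (-5 + L)*(15 + L)))
(s(-21*(-1), 11) + n(-8))² = ((7 + 11) + (4 - 8*(-225 + 3*(-8)² + 34*(-8)))/((-8)*(-75 + (-8)² + 11*(-8))))² = (18 - (4 - 8*(-225 + 3*64 - 272))/(8*(-75 + 64 - 88)))² = (18 - ⅛*(4 - 8*(-225 + 192 - 272))/(-99))² = (18 - ⅛*(-1/99)*(4 - 8*(-305)))² = (18 - ⅛*(-1/99)*(4 + 2440))² = (18 - ⅛*(-1/99)*2444)² = (18 + 611/198)² = (4175/198)² = 17430625/39204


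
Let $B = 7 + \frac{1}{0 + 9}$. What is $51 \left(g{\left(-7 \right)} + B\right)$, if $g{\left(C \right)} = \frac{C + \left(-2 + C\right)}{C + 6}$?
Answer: $\frac{3536}{3} \approx 1178.7$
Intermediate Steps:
$g{\left(C \right)} = \frac{-2 + 2 C}{6 + C}$
$B = \frac{64}{9}$ ($B = 7 + \frac{1}{9} = \frac{64}{9} \approx 7.1111$)
$51 \left(g{\left(-7 \right)} + B\right) = 51 \left(\frac{2 \left(-1 - 7\right)}{6 - 7} + \frac{64}{9}\right) = 51 \left(2 \frac{1}{-1} \left(-8\right) + \frac{64}{9}\right) = 51 \left(2 \left(-1\right) \left(-8\right) + \frac{64}{9}\right) = 51 \left(16 + \frac{64}{9}\right) = 51 \cdot \frac{208}{9} = \frac{3536}{3}$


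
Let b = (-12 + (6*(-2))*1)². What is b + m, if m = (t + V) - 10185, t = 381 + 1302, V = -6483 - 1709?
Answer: -16118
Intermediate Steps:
V = -8192
t = 1683
m = -16694 (m = (1683 - 8192) - 10185 = -6509 - 10185 = -16694)
b = 576 (b = (-12 - 12*1)² = (-12 - 12)² = (-24)² = 576)
b + m = 576 - 16694 = -16118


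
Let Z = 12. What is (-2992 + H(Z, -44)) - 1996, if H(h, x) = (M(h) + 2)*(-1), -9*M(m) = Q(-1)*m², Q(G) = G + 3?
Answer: -4958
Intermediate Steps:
Q(G) = 3 + G
M(m) = -2*m²/9 (M(m) = -(3 - 1)*m²/9 = -2*m²/9)
H(h, x) = -2 + 2*h²/9 (H(h, x) = (-2*h²/9 + 2)*(-1) = (2 - 2*h²/9)*(-1) = -2 + 2*h²/9)
(-2992 + H(Z, -44)) - 1996 = (-2992 + (-2 + (2/9)*12²)) - 1996 = (-2992 + (-2 + (2/9)*144)) - 1996 = (-2992 + (-2 + 32)) - 1996 = (-2992 + 30) - 1996 = -2962 - 1996 = -4958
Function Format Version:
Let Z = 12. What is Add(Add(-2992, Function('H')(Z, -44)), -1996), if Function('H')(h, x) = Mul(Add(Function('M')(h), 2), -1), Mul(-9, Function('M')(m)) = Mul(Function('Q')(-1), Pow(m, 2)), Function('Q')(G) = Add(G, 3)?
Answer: -4958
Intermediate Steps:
Function('Q')(G) = Add(3, G)
Function('M')(m) = Mul(Rational(-2, 9), Pow(m, 2)) (Function('M')(m) = Mul(Rational(-1, 9), Mul(Add(3, -1), Pow(m, 2))) = Mul(Rational(-1, 9), Mul(2, Pow(m, 2))) = Mul(Rational(-2, 9), Pow(m, 2)))
Function('H')(h, x) = Add(-2, Mul(Rational(2, 9), Pow(h, 2))) (Function('H')(h, x) = Mul(Add(Mul(Rational(-2, 9), Pow(h, 2)), 2), -1) = Mul(Add(2, Mul(Rational(-2, 9), Pow(h, 2))), -1) = Add(-2, Mul(Rational(2, 9), Pow(h, 2))))
Add(Add(-2992, Function('H')(Z, -44)), -1996) = Add(Add(-2992, Add(-2, Mul(Rational(2, 9), Pow(12, 2)))), -1996) = Add(Add(-2992, Add(-2, Mul(Rational(2, 9), 144))), -1996) = Add(Add(-2992, Add(-2, 32)), -1996) = Add(Add(-2992, 30), -1996) = Add(-2962, -1996) = -4958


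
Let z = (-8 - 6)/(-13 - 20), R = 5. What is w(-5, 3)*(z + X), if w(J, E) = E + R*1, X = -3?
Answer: -680/33 ≈ -20.606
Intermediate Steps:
w(J, E) = 5 + E (w(J, E) = E + 5*1 = E + 5 = 5 + E)
z = 14/33 (z = -14/(-33) = -14*(-1/33) = 14/33 ≈ 0.42424)
w(-5, 3)*(z + X) = (5 + 3)*(14/33 - 3) = 8*(-85/33) = -680/33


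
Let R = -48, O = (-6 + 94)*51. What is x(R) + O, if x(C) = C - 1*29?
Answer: 4411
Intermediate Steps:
O = 4488 (O = 88*51 = 4488)
x(C) = -29 + C (x(C) = C - 29 = -29 + C)
x(R) + O = (-29 - 48) + 4488 = -77 + 4488 = 4411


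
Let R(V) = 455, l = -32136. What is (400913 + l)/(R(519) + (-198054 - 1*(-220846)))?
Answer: 368777/23247 ≈ 15.863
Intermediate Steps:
(400913 + l)/(R(519) + (-198054 - 1*(-220846))) = (400913 - 32136)/(455 + (-198054 - 1*(-220846))) = 368777/(455 + (-198054 + 220846)) = 368777/(455 + 22792) = 368777/23247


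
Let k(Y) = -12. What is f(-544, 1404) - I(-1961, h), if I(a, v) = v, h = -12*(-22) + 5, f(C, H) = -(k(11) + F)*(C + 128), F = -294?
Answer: -127565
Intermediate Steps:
f(C, H) = 39168 + 306*C (f(C, H) = -(-12 - 294)*(C + 128) = -(-306)*(128 + C) = -(-39168 - 306*C) = 39168 + 306*C)
h = 269 (h = 264 + 5 = 269)
f(-544, 1404) - I(-1961, h) = (39168 + 306*(-544)) - 1*269 = (39168 - 166464) - 269 = -127296 - 269 = -127565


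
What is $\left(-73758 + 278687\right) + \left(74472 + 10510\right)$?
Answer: $289911$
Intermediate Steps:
$\left(-73758 + 278687\right) + \left(74472 + 10510\right) = 204929 + 84982 = 289911$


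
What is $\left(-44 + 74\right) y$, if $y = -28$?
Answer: $-840$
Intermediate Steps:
$\left(-44 + 74\right) y = \left(-44 + 74\right) \left(-28\right) = 30 \left(-28\right) = -840$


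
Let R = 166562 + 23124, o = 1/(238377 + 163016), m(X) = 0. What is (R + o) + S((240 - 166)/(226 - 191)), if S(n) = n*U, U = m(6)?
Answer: 76138632599/401393 ≈ 1.8969e+5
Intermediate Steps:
U = 0
o = 1/401393 ≈ 2.4913e-6
R = 189686
S(n) = 0 (S(n) = n*0 = 0)
(R + o) + S((240 - 166)/(226 - 191)) = (189686 + 1/401393) + 0 = 76138632599/401393 + 0 = 76138632599/401393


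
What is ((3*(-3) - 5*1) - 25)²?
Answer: 1521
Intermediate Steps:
((3*(-3) - 5*1) - 25)² = ((-9 - 5) - 25)² = (-14 - 25)² = (-39)² = 1521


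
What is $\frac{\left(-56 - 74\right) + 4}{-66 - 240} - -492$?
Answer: $\frac{8371}{17} \approx 492.41$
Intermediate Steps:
$\frac{\left(-56 - 74\right) + 4}{-66 - 240} - -492 = \frac{-130 + 4}{-306} + 492 = \left(-126\right) \left(- \frac{1}{306}\right) + 492 = \frac{7}{17} + 492 = \frac{8371}{17}$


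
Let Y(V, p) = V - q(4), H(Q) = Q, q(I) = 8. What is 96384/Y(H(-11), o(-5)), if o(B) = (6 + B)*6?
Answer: -96384/19 ≈ -5072.8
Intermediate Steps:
o(B) = 36 + 6*B
Y(V, p) = -8 + V (Y(V, p) = V - 1*8 = V - 8 = -8 + V)
96384/Y(H(-11), o(-5)) = 96384/(-8 - 11) = 96384/(-19) = 96384*(-1/19) = -96384/19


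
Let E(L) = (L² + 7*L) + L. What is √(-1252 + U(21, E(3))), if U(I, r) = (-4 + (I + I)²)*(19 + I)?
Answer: 2*√17287 ≈ 262.96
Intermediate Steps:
E(L) = L² + 8*L
U(I, r) = (-4 + 4*I²)*(19 + I) (U(I, r) = (-4 + (2*I)²)*(19 + I) = (-4 + 4*I²)*(19 + I))
√(-1252 + U(21, E(3))) = √(-1252 + (-76 - 4*21 + 4*21³ + 76*21²)) = √(-1252 + (-76 - 84 + 4*9261 + 76*441)) = √(-1252 + (-76 - 84 + 37044 + 33516)) = √(-1252 + 70400) = √69148 = 2*√17287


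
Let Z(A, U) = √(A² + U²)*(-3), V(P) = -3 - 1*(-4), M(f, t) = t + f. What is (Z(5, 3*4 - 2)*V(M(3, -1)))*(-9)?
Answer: 135*√5 ≈ 301.87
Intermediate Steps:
M(f, t) = f + t
V(P) = 1 (V(P) = -3 + 4 = 1)
Z(A, U) = -3*√(A² + U²)
(Z(5, 3*4 - 2)*V(M(3, -1)))*(-9) = (-3*√(5² + (3*4 - 2)²)*1)*(-9) = (-3*√(25 + (12 - 2)²)*1)*(-9) = (-3*√(25 + 10²)*1)*(-9) = (-3*√(25 + 100)*1)*(-9) = (-15*√5*1)*(-9) = -15*√5*(-9) = 135*√5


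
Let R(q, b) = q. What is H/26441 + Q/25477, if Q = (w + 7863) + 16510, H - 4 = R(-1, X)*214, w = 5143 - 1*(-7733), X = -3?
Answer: 979550639/673637357 ≈ 1.4541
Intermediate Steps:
w = 12876 (w = 5143 + 7733 = 12876)
H = -210 (H = 4 - 1*214 = 4 - 214 = -210)
Q = 37249 (Q = (12876 + 7863) + 16510 = 20739 + 16510 = 37249)
H/26441 + Q/25477 = -210/26441 + 37249/25477 = 979550639/673637357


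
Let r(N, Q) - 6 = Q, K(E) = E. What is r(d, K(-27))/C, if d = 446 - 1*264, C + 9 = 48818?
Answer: -21/48809 ≈ -0.00043025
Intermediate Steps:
C = 48809 (C = -9 + 48818 = 48809)
d = 182 (d = 446 - 264 = 182)
r(N, Q) = 6 + Q
r(d, K(-27))/C = (6 - 27)/48809 = -21*1/48809 = -21/48809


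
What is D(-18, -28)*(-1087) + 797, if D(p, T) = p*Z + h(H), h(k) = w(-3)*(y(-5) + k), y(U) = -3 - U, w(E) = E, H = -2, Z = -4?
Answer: -77467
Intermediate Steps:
h(k) = -6 - 3*k (h(k) = -3*((-3 - 1*(-5)) + k) = -3*((-3 + 5) + k) = -3*(2 + k) = -6 - 3*k)
D(p, T) = -4*p (D(p, T) = p*(-4) + (-6 - 3*(-2)) = -4*p + (-6 + 6) = -4*p + 0 = -4*p)
D(-18, -28)*(-1087) + 797 = -4*(-18)*(-1087) + 797 = 72*(-1087) + 797 = -78264 + 797 = -77467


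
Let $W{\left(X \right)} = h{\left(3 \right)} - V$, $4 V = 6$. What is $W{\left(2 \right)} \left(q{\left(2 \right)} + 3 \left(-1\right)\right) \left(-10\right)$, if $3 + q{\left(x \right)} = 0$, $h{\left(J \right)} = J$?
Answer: $90$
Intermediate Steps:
$V = \frac{3}{2}$ ($V = \frac{1}{4} \cdot 6 = \frac{3}{2} \approx 1.5$)
$q{\left(x \right)} = -3$ ($q{\left(x \right)} = -3 + 0 = -3$)
$W{\left(X \right)} = \frac{3}{2}$ ($W{\left(X \right)} = 3 - \frac{3}{2} = \frac{3}{2}$)
$W{\left(2 \right)} \left(q{\left(2 \right)} + 3 \left(-1\right)\right) \left(-10\right) = \frac{3 \left(-3 + 3 \left(-1\right)\right)}{2} \left(-10\right) = \frac{3 \left(-3 - 3\right)}{2} \left(-10\right) = \frac{3}{2} \left(-6\right) \left(-10\right) = \left(-9\right) \left(-10\right) = 90$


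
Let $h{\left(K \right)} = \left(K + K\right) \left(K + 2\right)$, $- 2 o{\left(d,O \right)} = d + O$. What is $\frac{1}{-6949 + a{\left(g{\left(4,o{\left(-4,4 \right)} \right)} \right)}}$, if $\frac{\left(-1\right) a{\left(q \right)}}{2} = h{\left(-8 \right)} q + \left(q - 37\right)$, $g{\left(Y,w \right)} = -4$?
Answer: $- \frac{1}{6099} \approx -0.00016396$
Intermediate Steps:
$o{\left(d,O \right)} = - \frac{O}{2} - \frac{d}{2}$ ($o{\left(d,O \right)} = - \frac{d + O}{2} = - \frac{O + d}{2} = - \frac{O}{2} - \frac{d}{2}$)
$h{\left(K \right)} = 2 K \left(2 + K\right)$
$a{\left(q \right)} = 74 - 194 q$ ($a{\left(q \right)} = - 2 \left(2 \left(-8\right) \left(2 - 8\right) q + \left(q - 37\right)\right) = - 2 \left(2 \left(-8\right) \left(-6\right) q + \left(-37 + q\right)\right) = - 2 \left(96 q + \left(-37 + q\right)\right) = - 2 \left(-37 + 97 q\right) = 74 - 194 q$)
$\frac{1}{-6949 + a{\left(g{\left(4,o{\left(-4,4 \right)} \right)} \right)}} = \frac{1}{-6949 + \left(74 - -776\right)} = \frac{1}{-6949 + \left(74 + 776\right)} = \frac{1}{-6949 + 850} = \frac{1}{-6099} = - \frac{1}{6099}$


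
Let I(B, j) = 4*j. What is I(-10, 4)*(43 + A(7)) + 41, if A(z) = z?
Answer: 841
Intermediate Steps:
I(-10, 4)*(43 + A(7)) + 41 = (4*4)*(43 + 7) + 41 = 16*50 + 41 = 800 + 41 = 841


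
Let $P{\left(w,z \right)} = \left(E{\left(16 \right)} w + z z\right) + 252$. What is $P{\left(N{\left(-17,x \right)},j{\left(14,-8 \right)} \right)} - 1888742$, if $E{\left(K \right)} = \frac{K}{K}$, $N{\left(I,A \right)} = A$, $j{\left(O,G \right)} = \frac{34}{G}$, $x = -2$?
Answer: $- \frac{30215583}{16} \approx -1.8885 \cdot 10^{6}$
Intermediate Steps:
$E{\left(K \right)} = 1$
$P{\left(w,z \right)} = 252 + w + z^{2}$ ($P{\left(w,z \right)} = \left(1 w + z z\right) + 252 = \left(w + z^{2}\right) + 252 = 252 + w + z^{2}$)
$P{\left(N{\left(-17,x \right)},j{\left(14,-8 \right)} \right)} - 1888742 = \left(252 - 2 + \left(\frac{34}{-8}\right)^{2}\right) - 1888742 = \left(252 - 2 + \left(34 \left(- \frac{1}{8}\right)\right)^{2}\right) - 1888742 = \left(252 - 2 + \left(- \frac{17}{4}\right)^{2}\right) - 1888742 = \left(252 - 2 + \frac{289}{16}\right) - 1888742 = \frac{4289}{16} - 1888742 = - \frac{30215583}{16}$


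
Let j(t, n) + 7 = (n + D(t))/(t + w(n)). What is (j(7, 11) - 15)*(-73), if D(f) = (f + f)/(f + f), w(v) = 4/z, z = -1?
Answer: 1314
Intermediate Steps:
w(v) = -4 (w(v) = 4/(-1) = 4*(-1) = -4)
D(f) = 1 (D(f) = (2*f)/((2*f)) = (2*f)*(1/(2*f)) = 1)
j(t, n) = -7 + (1 + n)/(-4 + t) (j(t, n) = -7 + (n + 1)/(t - 4) = -7 + (1 + n)/(-4 + t))
(j(7, 11) - 15)*(-73) = ((29 + 11 - 7*7)/(-4 + 7) - 15)*(-73) = ((29 + 11 - 49)/3 - 15)*(-73) = ((⅓)*(-9) - 15)*(-73) = (-3 - 15)*(-73) = -18*(-73) = 1314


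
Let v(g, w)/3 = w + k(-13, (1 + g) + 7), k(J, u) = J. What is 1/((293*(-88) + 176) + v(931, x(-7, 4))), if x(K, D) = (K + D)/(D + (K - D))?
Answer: -7/179520 ≈ -3.8993e-5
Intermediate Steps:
x(K, D) = (D + K)/K
v(g, w) = -39 + 3*w (v(g, w) = 3*(w - 13) = 3*(-13 + w) = -39 + 3*w)
1/((293*(-88) + 176) + v(931, x(-7, 4))) = 1/((293*(-88) + 176) + (-39 + 3*((4 - 7)/(-7)))) = 1/((-25784 + 176) + (-39 + 3*(-⅐*(-3)))) = 1/(-25608 + (-39 + 3*(3/7))) = 1/(-25608 + (-39 + 9/7)) = 1/(-25608 - 264/7) = 1/(-179520/7) = -7/179520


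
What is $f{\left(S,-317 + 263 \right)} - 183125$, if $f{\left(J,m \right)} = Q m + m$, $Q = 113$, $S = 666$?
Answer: $-189281$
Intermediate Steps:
$f{\left(J,m \right)} = 114 m$ ($f{\left(J,m \right)} = 113 m + m = 114 m$)
$f{\left(S,-317 + 263 \right)} - 183125 = 114 \left(-317 + 263\right) - 183125 = 114 \left(-54\right) - 183125 = -6156 - 183125 = -189281$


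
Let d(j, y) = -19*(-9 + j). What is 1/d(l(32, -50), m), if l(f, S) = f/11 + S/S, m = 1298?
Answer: 11/1064 ≈ 0.010338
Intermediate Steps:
l(f, S) = 1 + f/11 (l(f, S) = f*(1/11) + 1 = f/11 + 1 = 1 + f/11)
d(j, y) = 171 - 19*j
1/d(l(32, -50), m) = 1/(171 - 19*(1 + (1/11)*32)) = 1/(171 - 19*(1 + 32/11)) = 1/(171 - 19*43/11) = 1/(171 - 817/11) = 1/(1064/11) = 11/1064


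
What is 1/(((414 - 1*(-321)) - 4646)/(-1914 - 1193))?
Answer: 3107/3911 ≈ 0.79443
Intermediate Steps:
1/(((414 - 1*(-321)) - 4646)/(-1914 - 1193)) = 1/(((414 + 321) - 4646)/(-3107)) = 1/((735 - 4646)*(-1/3107)) = 1/(-3911*(-1/3107)) = 1/(3911/3107) = 3107/3911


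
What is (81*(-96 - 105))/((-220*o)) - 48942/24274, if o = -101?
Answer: -741348117/269684140 ≈ -2.7490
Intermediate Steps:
(81*(-96 - 105))/((-220*o)) - 48942/24274 = (81*(-96 - 105))/((-220*(-101))) - 48942/24274 = (81*(-201))/22220 - 48942*1/24274 = -16281*1/22220 - 24471/12137 = -16281/22220 - 24471/12137 = -741348117/269684140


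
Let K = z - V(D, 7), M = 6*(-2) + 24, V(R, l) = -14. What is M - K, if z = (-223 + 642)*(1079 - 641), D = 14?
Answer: -183524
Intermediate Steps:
z = 183522 (z = 419*438 = 183522)
M = 12 (M = -12 + 24 = 12)
K = 183536 (K = 183522 - 1*(-14) = 183522 + 14 = 183536)
M - K = 12 - 1*183536 = 12 - 183536 = -183524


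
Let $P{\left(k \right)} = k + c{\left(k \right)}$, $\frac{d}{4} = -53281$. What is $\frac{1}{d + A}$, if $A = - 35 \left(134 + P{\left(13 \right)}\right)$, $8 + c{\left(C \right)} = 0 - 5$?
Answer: $- \frac{1}{217814} \approx -4.5911 \cdot 10^{-6}$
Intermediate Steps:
$d = -213124$ ($d = 4 \left(-53281\right) = -213124$)
$c{\left(C \right)} = -13$ ($c{\left(C \right)} = -8 + \left(0 - 5\right) = -8 - 5 = -13$)
$P{\left(k \right)} = -13 + k$ ($P{\left(k \right)} = k - 13 = -13 + k$)
$A = -4690$ ($A = - 35 \left(134 + \left(-13 + 13\right)\right) = - 35 \left(134 + 0\right) = \left(-35\right) 134 = -4690$)
$\frac{1}{d + A} = \frac{1}{-213124 - 4690} = \frac{1}{-217814} = - \frac{1}{217814}$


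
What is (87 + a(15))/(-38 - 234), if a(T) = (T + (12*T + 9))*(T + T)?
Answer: -6207/272 ≈ -22.820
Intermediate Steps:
a(T) = 2*T*(9 + 13*T) (a(T) = (T + (9 + 12*T))*(2*T) = (9 + 13*T)*(2*T) = 2*T*(9 + 13*T))
(87 + a(15))/(-38 - 234) = (87 + 2*15*(9 + 13*15))/(-38 - 234) = (87 + 2*15*(9 + 195))/(-272) = (87 + 2*15*204)*(-1/272) = (87 + 6120)*(-1/272) = 6207*(-1/272) = -6207/272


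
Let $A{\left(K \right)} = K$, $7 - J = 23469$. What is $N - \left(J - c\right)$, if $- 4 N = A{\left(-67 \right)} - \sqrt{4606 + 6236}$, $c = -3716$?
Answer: $\frac{79051}{4} + \frac{\sqrt{10842}}{4} \approx 19789.0$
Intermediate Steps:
$J = -23462$ ($J = 7 - 23469 = -23462$)
$N = \frac{67}{4} + \frac{\sqrt{10842}}{4}$ ($N = - \frac{-67 - \sqrt{4606 + 6236}}{4} = - \frac{-67 - \sqrt{10842}}{4} = \frac{67}{4} + \frac{\sqrt{10842}}{4} \approx 42.781$)
$N - \left(J - c\right) = \left(\frac{67}{4} + \frac{\sqrt{10842}}{4}\right) - \left(-23462 - -3716\right) = \left(\frac{67}{4} + \frac{\sqrt{10842}}{4}\right) - \left(-23462 + 3716\right) = \left(\frac{67}{4} + \frac{\sqrt{10842}}{4}\right) - -19746 = \left(\frac{67}{4} + \frac{\sqrt{10842}}{4}\right) + 19746 = \frac{79051}{4} + \frac{\sqrt{10842}}{4}$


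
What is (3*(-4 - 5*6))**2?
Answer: 10404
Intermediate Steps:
(3*(-4 - 5*6))**2 = (3*(-4 - 30))**2 = (3*(-34))**2 = (-102)**2 = 10404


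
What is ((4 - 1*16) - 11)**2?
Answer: 529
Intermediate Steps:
((4 - 1*16) - 11)**2 = ((4 - 16) - 11)**2 = (-12 - 11)**2 = (-23)**2 = 529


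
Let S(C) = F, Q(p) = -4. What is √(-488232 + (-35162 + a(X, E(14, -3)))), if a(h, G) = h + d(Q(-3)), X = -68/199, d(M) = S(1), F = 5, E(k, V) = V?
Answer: I*√20726741321/199 ≈ 723.46*I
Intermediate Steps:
S(C) = 5
d(M) = 5
X = -68/199 (X = -68*1/199 = -68/199 ≈ -0.34171)
a(h, G) = 5 + h (a(h, G) = h + 5 = 5 + h)
√(-488232 + (-35162 + a(X, E(14, -3)))) = √(-488232 + (-35162 + (5 - 68/199))) = √(-488232 + (-35162 + 927/199)) = √(-488232 - 6996311/199) = √(-104154479/199) = I*√20726741321/199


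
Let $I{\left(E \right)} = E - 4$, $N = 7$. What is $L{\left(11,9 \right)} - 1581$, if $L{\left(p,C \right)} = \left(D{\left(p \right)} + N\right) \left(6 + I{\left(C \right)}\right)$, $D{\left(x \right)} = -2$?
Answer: $-1526$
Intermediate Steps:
$I{\left(E \right)} = -4 + E$ ($I{\left(E \right)} = E - 4 = -4 + E$)
$L{\left(p,C \right)} = 10 + 5 C$ ($L{\left(p,C \right)} = \left(-2 + 7\right) \left(6 + \left(-4 + C\right)\right) = 5 \left(2 + C\right) = 10 + 5 C$)
$L{\left(11,9 \right)} - 1581 = \left(10 + 5 \cdot 9\right) - 1581 = \left(10 + 45\right) - 1581 = 55 - 1581 = -1526$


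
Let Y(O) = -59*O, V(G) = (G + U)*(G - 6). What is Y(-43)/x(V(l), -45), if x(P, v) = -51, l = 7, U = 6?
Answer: -2537/51 ≈ -49.745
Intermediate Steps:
V(G) = (-6 + G)*(6 + G) (V(G) = (G + 6)*(G - 6) = (6 + G)*(-6 + G) = (-6 + G)*(6 + G))
Y(-43)/x(V(l), -45) = -59*(-43)/(-51) = 2537*(-1/51) = -2537/51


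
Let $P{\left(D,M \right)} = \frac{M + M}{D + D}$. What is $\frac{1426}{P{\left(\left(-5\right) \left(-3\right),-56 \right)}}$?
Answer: $- \frac{10695}{28} \approx -381.96$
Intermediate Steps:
$P{\left(D,M \right)} = \frac{M}{D}$ ($P{\left(D,M \right)} = \frac{2 M}{2 D} = 2 M \frac{1}{2 D} = \frac{M}{D}$)
$\frac{1426}{P{\left(\left(-5\right) \left(-3\right),-56 \right)}} = \frac{1426}{\left(-56\right) \frac{1}{\left(-5\right) \left(-3\right)}} = \frac{1426}{\left(-56\right) \frac{1}{15}} = \frac{1426}{- \frac{56}{15}} = 1426 \left(- \frac{15}{56}\right) = - \frac{10695}{28}$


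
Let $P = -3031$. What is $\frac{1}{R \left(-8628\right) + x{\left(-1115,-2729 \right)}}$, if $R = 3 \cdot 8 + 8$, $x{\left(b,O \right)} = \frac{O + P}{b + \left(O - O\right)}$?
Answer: $- \frac{223}{61568256} \approx -3.622 \cdot 10^{-6}$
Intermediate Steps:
$x{\left(b,O \right)} = \frac{-3031 + O}{b}$ ($x{\left(b,O \right)} = \frac{O - 3031}{b + \left(O - O\right)} = \frac{-3031 + O}{b + 0} = \frac{-3031 + O}{b}$)
$R = 32$ ($R = 24 + 8 = 32$)
$\frac{1}{R \left(-8628\right) + x{\left(-1115,-2729 \right)}} = \frac{1}{32 \left(-8628\right) + \frac{-3031 - 2729}{-1115}} = \frac{1}{-276096 - - \frac{1152}{223}} = \frac{1}{-276096 + \frac{1152}{223}} = \frac{1}{- \frac{61568256}{223}} = - \frac{223}{61568256}$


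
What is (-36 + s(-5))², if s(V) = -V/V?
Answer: 1369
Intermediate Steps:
s(V) = -1 (s(V) = -1*1 = -1)
(-36 + s(-5))² = (-36 - 1)² = (-37)² = 1369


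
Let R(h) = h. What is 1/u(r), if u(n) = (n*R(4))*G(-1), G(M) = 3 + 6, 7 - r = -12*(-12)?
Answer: -1/4932 ≈ -0.00020276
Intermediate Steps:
r = -137 (r = 7 - (-12)*(-12) = 7 - 1*144 = 7 - 144 = -137)
G(M) = 9
u(n) = 36*n (u(n) = (n*4)*9 = (4*n)*9 = 36*n)
1/u(r) = 1/(36*(-137)) = 1/(-4932) = -1/4932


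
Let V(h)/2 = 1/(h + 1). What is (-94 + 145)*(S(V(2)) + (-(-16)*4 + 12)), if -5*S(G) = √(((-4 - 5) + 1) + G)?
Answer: 3876 - 17*I*√66/5 ≈ 3876.0 - 27.622*I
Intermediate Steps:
V(h) = 2/(1 + h) (V(h) = 2/(h + 1) = 2/(1 + h))
S(G) = -√(-8 + G)/5 (S(G) = -√(((-4 - 5) + 1) + G)/5 = -√((-9 + 1) + G)/5 = -√(-8 + G)/5)
(-94 + 145)*(S(V(2)) + (-(-16)*4 + 12)) = (-94 + 145)*(-√(-8 + 2/(1 + 2))/5 + (-(-16)*4 + 12)) = 51*(-√(-8 + 2/3)/5 + (-4*(-16) + 12)) = 51*(-√(-8 + 2*(⅓))/5 + (64 + 12)) = 51*(-√(-8 + ⅔)/5 + 76) = 51*(-I*√66/15 + 76) = 51*(76 - I*√66/15) = 3876 - 17*I*√66/5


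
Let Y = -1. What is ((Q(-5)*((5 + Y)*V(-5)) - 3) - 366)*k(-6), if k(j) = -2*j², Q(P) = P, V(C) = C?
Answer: 19368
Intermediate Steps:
((Q(-5)*((5 + Y)*V(-5)) - 3) - 366)*k(-6) = ((-5*(5 - 1)*(-5) - 3) - 366)*(-2*(-6)²) = ((-20*(-5) - 3) - 366)*(-2*36) = ((-5*(-20) - 3) - 366)*(-72) = ((100 - 3) - 366)*(-72) = (97 - 366)*(-72) = -269*(-72) = 19368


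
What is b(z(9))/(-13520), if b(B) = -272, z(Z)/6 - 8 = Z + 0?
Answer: 17/845 ≈ 0.020118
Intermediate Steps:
z(Z) = 48 + 6*Z (z(Z) = 48 + 6*(Z + 0) = 48 + 6*Z)
b(z(9))/(-13520) = -272/(-13520) = -272*(-1/13520) = 17/845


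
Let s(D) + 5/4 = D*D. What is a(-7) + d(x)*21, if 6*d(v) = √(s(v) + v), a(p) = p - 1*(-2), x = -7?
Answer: -5 + 7*√163/4 ≈ 17.342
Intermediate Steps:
a(p) = 2 + p (a(p) = p + 2 = 2 + p)
s(D) = -5/4 + D² (s(D) = -5/4 + D*D = -5/4 + D²)
d(v) = √(-5/4 + v + v²)/6 (d(v) = √((-5/4 + v²) + v)/6 = √(-5/4 + v + v²)/6)
a(-7) + d(x)*21 = (2 - 7) + (√(-5 + 4*(-7) + 4*(-7)²)/12)*21 = -5 + (√(-5 - 28 + 4*49)/12)*21 = -5 + (√(-5 - 28 + 196)/12)*21 = -5 + (√163/12)*21 = -5 + 7*√163/4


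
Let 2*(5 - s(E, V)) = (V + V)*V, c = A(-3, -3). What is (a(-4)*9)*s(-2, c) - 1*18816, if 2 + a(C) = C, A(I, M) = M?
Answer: -18600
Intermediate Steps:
c = -3
s(E, V) = 5 - V**2 (s(E, V) = 5 - (V + V)*V/2 = 5 - 2*V*V/2 = 5 - V**2)
a(C) = -2 + C
(a(-4)*9)*s(-2, c) - 1*18816 = ((-2 - 4)*9)*(5 - 1*(-3)**2) - 1*18816 = (-6*9)*(5 - 1*9) - 18816 = -54*(5 - 9) - 18816 = -54*(-4) - 18816 = 216 - 18816 = -18600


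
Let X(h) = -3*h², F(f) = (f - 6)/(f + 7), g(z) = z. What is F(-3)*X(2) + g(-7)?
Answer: 20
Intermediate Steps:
F(f) = (-6 + f)/(7 + f)
F(-3)*X(2) + g(-7) = ((-6 - 3)/(7 - 3))*(-3*2²) - 7 = (-9/4)*(-3*4) - 7 = ((¼)*(-9))*(-12) - 7 = -9/4*(-12) - 7 = 27 - 7 = 20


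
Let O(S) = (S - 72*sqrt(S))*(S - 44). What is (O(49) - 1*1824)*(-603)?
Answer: 2471697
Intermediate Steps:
O(S) = (-44 + S)*(S - 72*sqrt(S)) (O(S) = (S - 72*sqrt(S))*(-44 + S) = (-44 + S)*(S - 72*sqrt(S)))
(O(49) - 1*1824)*(-603) = ((49**2 - 72*49**(3/2) - 44*49 + 3168*sqrt(49)) - 1*1824)*(-603) = ((2401 - 72*343 - 2156 + 3168*7) - 1824)*(-603) = ((2401 - 24696 - 2156 + 22176) - 1824)*(-603) = (-2275 - 1824)*(-603) = -4099*(-603) = 2471697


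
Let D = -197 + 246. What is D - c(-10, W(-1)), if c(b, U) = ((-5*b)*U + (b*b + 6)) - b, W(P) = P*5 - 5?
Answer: 433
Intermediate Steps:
W(P) = -5 + 5*P (W(P) = 5*P - 5 = -5 + 5*P)
D = 49
c(b, U) = 6 + b² - b - 5*U*b (c(b, U) = (-5*U*b + (b² + 6)) - b = (-5*U*b + (6 + b²)) - b = (6 + b² - 5*U*b) - b = 6 + b² - b - 5*U*b)
D - c(-10, W(-1)) = 49 - (6 + (-10)² - 1*(-10) - 5*(-5 + 5*(-1))*(-10)) = 49 - (6 + 100 + 10 - 5*(-5 - 5)*(-10)) = 49 - (6 + 100 + 10 - 5*(-10)*(-10)) = 49 - (6 + 100 + 10 - 500) = 49 - 1*(-384) = 49 + 384 = 433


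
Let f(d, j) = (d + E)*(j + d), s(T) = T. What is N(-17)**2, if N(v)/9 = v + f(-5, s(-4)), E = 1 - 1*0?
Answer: 29241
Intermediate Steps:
E = 1 (E = 1 + 0 = 1)
f(d, j) = (1 + d)*(d + j) (f(d, j) = (d + 1)*(j + d) = (1 + d)*(d + j))
N(v) = 324 + 9*v (N(v) = 9*(v + (-5 - 4 + (-5)**2 - 5*(-4))) = 9*(v + (-5 - 4 + 25 + 20)) = 9*(v + 36) = 9*(36 + v) = 324 + 9*v)
N(-17)**2 = (324 + 9*(-17))**2 = (324 - 153)**2 = 171**2 = 29241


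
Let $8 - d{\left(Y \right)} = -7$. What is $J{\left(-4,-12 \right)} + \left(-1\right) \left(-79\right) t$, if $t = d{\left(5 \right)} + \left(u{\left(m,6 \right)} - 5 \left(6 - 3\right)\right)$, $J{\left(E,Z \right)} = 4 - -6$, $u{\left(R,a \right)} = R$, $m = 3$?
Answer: $247$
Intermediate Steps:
$d{\left(Y \right)} = 15$ ($d{\left(Y \right)} = 8 - -7 = 8 + 7 = 15$)
$J{\left(E,Z \right)} = 10$ ($J{\left(E,Z \right)} = 4 + 6 = 10$)
$t = 3$ ($t = 15 + \left(3 - 5 \left(6 - 3\right)\right) = 15 + \left(3 - 15\right) = 15 - 12 = 3$)
$J{\left(-4,-12 \right)} + \left(-1\right) \left(-79\right) t = 10 + \left(-1\right) \left(-79\right) 3 = 10 + 79 \cdot 3 = 10 + 237 = 247$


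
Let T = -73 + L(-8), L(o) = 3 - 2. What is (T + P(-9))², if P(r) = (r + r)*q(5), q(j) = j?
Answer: 26244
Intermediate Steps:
L(o) = 1
T = -72 (T = -73 + 1 = -72)
P(r) = 10*r (P(r) = (r + r)*5 = (2*r)*5 = 10*r)
(T + P(-9))² = (-72 + 10*(-9))² = (-72 - 90)² = (-162)² = 26244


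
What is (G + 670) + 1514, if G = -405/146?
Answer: 318459/146 ≈ 2181.2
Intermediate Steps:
G = -405/146 (G = -405*1/146 = -405/146 ≈ -2.7740)
(G + 670) + 1514 = (-405/146 + 670) + 1514 = 97415/146 + 1514 = 318459/146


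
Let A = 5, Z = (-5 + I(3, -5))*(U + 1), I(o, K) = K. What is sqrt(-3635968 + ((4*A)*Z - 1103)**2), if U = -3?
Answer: I*sqrt(3141759) ≈ 1772.5*I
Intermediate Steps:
Z = 20 (Z = (-5 - 5)*(-3 + 1) = -10*(-2) = 20)
sqrt(-3635968 + ((4*A)*Z - 1103)**2) = sqrt(-3635968 + ((4*5)*20 - 1103)**2) = sqrt(-3635968 + (20*20 - 1103)**2) = sqrt(-3635968 + (400 - 1103)**2) = sqrt(-3635968 + (-703)**2) = sqrt(-3635968 + 494209) = sqrt(-3141759) = I*sqrt(3141759)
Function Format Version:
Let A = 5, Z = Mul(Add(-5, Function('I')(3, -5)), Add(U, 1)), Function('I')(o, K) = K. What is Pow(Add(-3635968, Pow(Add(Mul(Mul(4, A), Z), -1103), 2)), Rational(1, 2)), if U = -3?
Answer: Mul(I, Pow(3141759, Rational(1, 2))) ≈ Mul(1772.5, I)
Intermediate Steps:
Z = 20 (Z = Mul(Add(-5, -5), Add(-3, 1)) = Mul(-10, -2) = 20)
Pow(Add(-3635968, Pow(Add(Mul(Mul(4, A), Z), -1103), 2)), Rational(1, 2)) = Pow(Add(-3635968, Pow(Add(Mul(Mul(4, 5), 20), -1103), 2)), Rational(1, 2)) = Pow(Add(-3635968, Pow(Add(Mul(20, 20), -1103), 2)), Rational(1, 2)) = Pow(Add(-3635968, Pow(Add(400, -1103), 2)), Rational(1, 2)) = Pow(Add(-3635968, Pow(-703, 2)), Rational(1, 2)) = Pow(Add(-3635968, 494209), Rational(1, 2)) = Pow(-3141759, Rational(1, 2)) = Mul(I, Pow(3141759, Rational(1, 2)))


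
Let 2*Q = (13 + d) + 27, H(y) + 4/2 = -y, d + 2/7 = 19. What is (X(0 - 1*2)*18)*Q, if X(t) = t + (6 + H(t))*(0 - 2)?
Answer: -7398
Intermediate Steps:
d = 131/7 (d = -2/7 + 19 = 131/7 ≈ 18.714)
H(y) = -2 - y
Q = 411/14 (Q = ((13 + 131/7) + 27)/2 = (222/7 + 27)/2 = (1/2)*(411/7) = 411/14 ≈ 29.357)
X(t) = -8 + 3*t (X(t) = t + (6 + (-2 - t))*(0 - 2) = t + (4 - t)*(-2) = t + (-8 + 2*t) = -8 + 3*t)
(X(0 - 1*2)*18)*Q = ((-8 + 3*(0 - 1*2))*18)*(411/14) = ((-8 + 3*(0 - 2))*18)*(411/14) = ((-8 + 3*(-2))*18)*(411/14) = ((-8 - 6)*18)*(411/14) = -14*18*(411/14) = -252*411/14 = -7398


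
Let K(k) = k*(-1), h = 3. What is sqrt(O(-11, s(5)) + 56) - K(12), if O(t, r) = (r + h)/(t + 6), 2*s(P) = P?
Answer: 12 + 3*sqrt(610)/10 ≈ 19.409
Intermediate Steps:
s(P) = P/2
O(t, r) = (3 + r)/(6 + t) (O(t, r) = (r + 3)/(t + 6) = (3 + r)/(6 + t))
K(k) = -k
sqrt(O(-11, s(5)) + 56) - K(12) = sqrt((3 + (1/2)*5)/(6 - 11) + 56) - (-1)*12 = sqrt((3 + 5/2)/(-5) + 56) - 1*(-12) = sqrt(-1/5*11/2 + 56) + 12 = sqrt(-11/10 + 56) + 12 = sqrt(549/10) + 12 = 3*sqrt(610)/10 + 12 = 12 + 3*sqrt(610)/10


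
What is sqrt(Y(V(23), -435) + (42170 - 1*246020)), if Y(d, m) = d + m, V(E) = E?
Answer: I*sqrt(204262) ≈ 451.95*I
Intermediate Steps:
sqrt(Y(V(23), -435) + (42170 - 1*246020)) = sqrt((23 - 435) + (42170 - 1*246020)) = sqrt(-412 + (42170 - 246020)) = sqrt(-412 - 203850) = sqrt(-204262) = I*sqrt(204262)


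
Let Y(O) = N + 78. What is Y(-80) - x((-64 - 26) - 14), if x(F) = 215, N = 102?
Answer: -35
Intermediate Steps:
Y(O) = 180 (Y(O) = 102 + 78 = 180)
Y(-80) - x((-64 - 26) - 14) = 180 - 1*215 = 180 - 215 = -35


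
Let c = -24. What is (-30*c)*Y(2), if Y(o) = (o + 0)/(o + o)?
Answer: 360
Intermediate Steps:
Y(o) = ½ (Y(o) = o/((2*o)) = o*(1/(2*o)) = ½)
(-30*c)*Y(2) = -30*(-24)*(½) = 720*(½) = 360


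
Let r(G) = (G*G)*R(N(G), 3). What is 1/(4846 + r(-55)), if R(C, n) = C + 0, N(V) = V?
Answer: -1/161529 ≈ -6.1908e-6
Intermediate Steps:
R(C, n) = C
r(G) = G³ (r(G) = (G*G)*G = G²*G = G³)
1/(4846 + r(-55)) = 1/(4846 + (-55)³) = 1/(4846 - 166375) = 1/(-161529) = -1/161529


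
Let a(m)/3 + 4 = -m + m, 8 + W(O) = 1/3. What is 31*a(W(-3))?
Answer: -372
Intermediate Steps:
W(O) = -23/3 (W(O) = -8 + 1/3 = -8 + 1*(⅓) = -8 + ⅓ = -23/3)
a(m) = -12 (a(m) = -12 + 3*(-m + m) = -12 + 3*0 = -12 + 0 = -12)
31*a(W(-3)) = 31*(-12) = -372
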